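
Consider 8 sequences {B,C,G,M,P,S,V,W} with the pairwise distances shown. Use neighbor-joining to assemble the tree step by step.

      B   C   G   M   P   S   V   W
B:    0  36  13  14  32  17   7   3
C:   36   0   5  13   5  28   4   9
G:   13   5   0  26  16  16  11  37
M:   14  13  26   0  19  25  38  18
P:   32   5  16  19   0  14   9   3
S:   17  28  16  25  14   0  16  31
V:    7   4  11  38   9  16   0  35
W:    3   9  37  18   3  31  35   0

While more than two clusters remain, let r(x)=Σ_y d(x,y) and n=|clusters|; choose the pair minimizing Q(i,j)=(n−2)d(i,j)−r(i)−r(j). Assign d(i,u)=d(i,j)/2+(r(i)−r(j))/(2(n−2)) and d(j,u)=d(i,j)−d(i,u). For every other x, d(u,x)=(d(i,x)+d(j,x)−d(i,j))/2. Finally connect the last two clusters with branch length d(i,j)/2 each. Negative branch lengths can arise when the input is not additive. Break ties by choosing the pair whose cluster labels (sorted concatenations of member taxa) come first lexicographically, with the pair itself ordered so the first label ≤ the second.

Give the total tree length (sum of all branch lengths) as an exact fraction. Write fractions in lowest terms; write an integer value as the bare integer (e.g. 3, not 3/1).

step 1: merge (B,W) at d=3, Q=-240; branch lengths B→1/3, W→8/3; new cluster BW
  updated: d(BW,C)=21, d(BW,G)=47/2, d(BW,M)=29/2, d(BW,P)=16, d(BW,S)=45/2, d(BW,V)=39/2
step 2: merge (BW,M) at d=29/2, Q=-180; branch lengths BW→27/5, M→91/10; new cluster BMW
  updated: d(BMW,C)=39/4, d(BMW,G)=35/2, d(BMW,P)=41/4, d(BMW,S)=33/2, d(BMW,V)=43/2
step 3: merge (BMW,S) at d=33/2, Q=-100; branch lengths BMW→51/8, S→81/8; new cluster BMSW
  updated: d(BMSW,C)=85/8, d(BMSW,G)=17/2, d(BMSW,P)=31/8, d(BMSW,V)=21/2
step 4: merge (BMSW,P) at d=31/8, Q=-223/4; branch lengths BMSW→15/8, P→2; new cluster BMPSW
  updated: d(BMPSW,C)=47/8, d(BMPSW,G)=165/16, d(BMPSW,V)=125/16
step 5: merge (BMPSW,V) at d=125/16, Q=-499/16; branch lengths BMPSW→269/64, V→231/64; new cluster BMPSVW
  updated: d(BMPSVW,C)=33/32, d(BMPSVW,G)=27/4
step 6: merge (BMPSVW,C) at d=33/32, Q=-409/32; branch lengths BMPSVW→89/64, C→-23/64; new cluster BCMPSVW
  updated: d(BCMPSVW,G)=343/64
step 7: merge (BCMPSVW,G) at d=343/64; branch lengths BCMPSVW→343/128, G→343/128; new cluster BCGMPSVW
final tree: (((((((B:1/3,W:8/3):27/5,M:91/10):51/8,S:81/8):15/8,P:2):269/64,V:231/64):89/64,C:-23/64):343/128,G:343/128)
total length: 3333/64

3333/64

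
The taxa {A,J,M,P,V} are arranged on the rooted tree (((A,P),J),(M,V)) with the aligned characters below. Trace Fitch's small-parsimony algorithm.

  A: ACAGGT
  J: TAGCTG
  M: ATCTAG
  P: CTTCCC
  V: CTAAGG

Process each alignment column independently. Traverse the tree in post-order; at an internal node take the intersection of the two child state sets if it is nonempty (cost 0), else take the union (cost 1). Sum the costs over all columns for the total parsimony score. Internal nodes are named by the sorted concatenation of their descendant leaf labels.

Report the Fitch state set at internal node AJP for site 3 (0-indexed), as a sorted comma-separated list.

C

site 0, node AP: A={A} ∪ P={C} → {A,C} (+1)
site 0, node AJP: AP={A,C} ∪ J={T} → {A,C,T} (+1)
site 0, node MV: M={A} ∪ V={C} → {A,C} (+1)
site 0, node AJMPV: AJP={A,C,T} ∩ MV={A,C} → {A,C} (+0)
site 1, node AP: A={C} ∪ P={T} → {C,T} (+1)
site 1, node AJP: AP={C,T} ∪ J={A} → {A,C,T} (+1)
site 1, node MV: M={T} ∩ V={T} → {T} (+0)
site 1, node AJMPV: AJP={A,C,T} ∩ MV={T} → {T} (+0)
site 2, node AP: A={A} ∪ P={T} → {A,T} (+1)
site 2, node AJP: AP={A,T} ∪ J={G} → {A,G,T} (+1)
site 2, node MV: M={C} ∪ V={A} → {A,C} (+1)
site 2, node AJMPV: AJP={A,G,T} ∩ MV={A,C} → {A} (+0)
site 3, node AP: A={G} ∪ P={C} → {C,G} (+1)
site 3, node AJP: AP={C,G} ∩ J={C} → {C} (+0)
site 3, node MV: M={T} ∪ V={A} → {A,T} (+1)
site 3, node AJMPV: AJP={C} ∪ MV={A,T} → {A,C,T} (+1)
site 4, node AP: A={G} ∪ P={C} → {C,G} (+1)
site 4, node AJP: AP={C,G} ∪ J={T} → {C,G,T} (+1)
site 4, node MV: M={A} ∪ V={G} → {A,G} (+1)
site 4, node AJMPV: AJP={C,G,T} ∩ MV={A,G} → {G} (+0)
site 5, node AP: A={T} ∪ P={C} → {C,T} (+1)
site 5, node AJP: AP={C,T} ∪ J={G} → {C,G,T} (+1)
site 5, node MV: M={G} ∩ V={G} → {G} (+0)
site 5, node AJMPV: AJP={C,G,T} ∩ MV={G} → {G} (+0)
per-site changes: [3, 2, 3, 3, 3, 2]; total = 16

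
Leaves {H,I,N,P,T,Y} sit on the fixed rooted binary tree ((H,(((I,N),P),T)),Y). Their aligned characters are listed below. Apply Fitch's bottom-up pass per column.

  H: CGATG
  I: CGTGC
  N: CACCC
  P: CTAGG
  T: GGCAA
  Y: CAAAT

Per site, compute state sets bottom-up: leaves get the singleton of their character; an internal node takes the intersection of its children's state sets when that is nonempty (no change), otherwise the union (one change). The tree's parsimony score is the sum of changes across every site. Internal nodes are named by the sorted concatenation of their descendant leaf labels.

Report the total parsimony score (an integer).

[col 0] IN: children I:{C}, N:{C} ∩→ {C}; cost 0
[col 0] INP: children IN:{C}, P:{C} ∩→ {C}; cost 0
[col 0] INPT: children INP:{C}, T:{G} ∪→ {C,G}; cost 1
[col 0] HINPT: children H:{C}, INPT:{C,G} ∩→ {C}; cost 0
[col 0] HINPTY: children HINPT:{C}, Y:{C} ∩→ {C}; cost 0
[col 1] IN: children I:{G}, N:{A} ∪→ {A,G}; cost 1
[col 1] INP: children IN:{A,G}, P:{T} ∪→ {A,G,T}; cost 1
[col 1] INPT: children INP:{A,G,T}, T:{G} ∩→ {G}; cost 0
[col 1] HINPT: children H:{G}, INPT:{G} ∩→ {G}; cost 0
[col 1] HINPTY: children HINPT:{G}, Y:{A} ∪→ {A,G}; cost 1
[col 2] IN: children I:{T}, N:{C} ∪→ {C,T}; cost 1
[col 2] INP: children IN:{C,T}, P:{A} ∪→ {A,C,T}; cost 1
[col 2] INPT: children INP:{A,C,T}, T:{C} ∩→ {C}; cost 0
[col 2] HINPT: children H:{A}, INPT:{C} ∪→ {A,C}; cost 1
[col 2] HINPTY: children HINPT:{A,C}, Y:{A} ∩→ {A}; cost 0
[col 3] IN: children I:{G}, N:{C} ∪→ {C,G}; cost 1
[col 3] INP: children IN:{C,G}, P:{G} ∩→ {G}; cost 0
[col 3] INPT: children INP:{G}, T:{A} ∪→ {A,G}; cost 1
[col 3] HINPT: children H:{T}, INPT:{A,G} ∪→ {A,G,T}; cost 1
[col 3] HINPTY: children HINPT:{A,G,T}, Y:{A} ∩→ {A}; cost 0
[col 4] IN: children I:{C}, N:{C} ∩→ {C}; cost 0
[col 4] INP: children IN:{C}, P:{G} ∪→ {C,G}; cost 1
[col 4] INPT: children INP:{C,G}, T:{A} ∪→ {A,C,G}; cost 1
[col 4] HINPT: children H:{G}, INPT:{A,C,G} ∩→ {G}; cost 0
[col 4] HINPTY: children HINPT:{G}, Y:{T} ∪→ {G,T}; cost 1
per-site changes: [1, 3, 3, 3, 3]; total = 13

13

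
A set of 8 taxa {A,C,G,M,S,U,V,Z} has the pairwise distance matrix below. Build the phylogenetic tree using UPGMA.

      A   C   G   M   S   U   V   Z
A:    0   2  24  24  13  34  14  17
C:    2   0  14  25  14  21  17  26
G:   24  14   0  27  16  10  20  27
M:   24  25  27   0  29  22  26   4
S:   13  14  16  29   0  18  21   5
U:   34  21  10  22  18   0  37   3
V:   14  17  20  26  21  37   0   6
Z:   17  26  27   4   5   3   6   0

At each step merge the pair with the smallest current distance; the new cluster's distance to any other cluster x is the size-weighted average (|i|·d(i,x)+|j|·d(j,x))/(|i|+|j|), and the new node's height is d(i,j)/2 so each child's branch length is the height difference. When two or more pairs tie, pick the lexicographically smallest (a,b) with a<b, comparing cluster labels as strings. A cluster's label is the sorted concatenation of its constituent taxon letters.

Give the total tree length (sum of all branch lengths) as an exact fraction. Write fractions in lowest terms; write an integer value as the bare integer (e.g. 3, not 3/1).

1131/20

iteration 1: select A,C (d=2); attach at lengths (1, 1); label the merged cluster AC
  updated: d(AC,G)=19, d(AC,M)=49/2, d(AC,S)=27/2, d(AC,U)=55/2, d(AC,V)=31/2, d(AC,Z)=43/2
iteration 2: select U,Z (d=3); attach at lengths (3/2, 3/2); label the merged cluster UZ
  updated: d(AC,UZ)=49/2, d(G,UZ)=37/2, d(M,UZ)=13, d(S,UZ)=23/2, d(UZ,V)=43/2
iteration 3: select S,UZ (d=23/2); attach at lengths (23/4, 17/4); label the merged cluster SUZ
  updated: d(AC,SUZ)=125/6, d(G,SUZ)=53/3, d(M,SUZ)=55/3, d(SUZ,V)=64/3
iteration 4: select AC,V (d=31/2); attach at lengths (27/4, 31/4); label the merged cluster ACV
  updated: d(ACV,G)=58/3, d(ACV,M)=25, d(ACV,SUZ)=21
iteration 5: select G,SUZ (d=53/3); attach at lengths (53/6, 37/12); label the merged cluster GSUZ
  updated: d(ACV,GSUZ)=247/12, d(GSUZ,M)=41/2
iteration 6: select GSUZ,M (d=41/2); attach at lengths (17/12, 41/4); label the merged cluster GMSUZ
  updated: d(ACV,GMSUZ)=322/15
iteration 7: select ACV,GMSUZ (d=322/15); attach at lengths (179/60, 29/60); label the merged cluster ACGMSUVZ
final tree: (((A:1,C:1):27/4,V:31/4):179/60,((G:53/6,(S:23/4,(U:3/2,Z:3/2):17/4):37/12):17/12,M:41/4):29/60)
total length: 1131/20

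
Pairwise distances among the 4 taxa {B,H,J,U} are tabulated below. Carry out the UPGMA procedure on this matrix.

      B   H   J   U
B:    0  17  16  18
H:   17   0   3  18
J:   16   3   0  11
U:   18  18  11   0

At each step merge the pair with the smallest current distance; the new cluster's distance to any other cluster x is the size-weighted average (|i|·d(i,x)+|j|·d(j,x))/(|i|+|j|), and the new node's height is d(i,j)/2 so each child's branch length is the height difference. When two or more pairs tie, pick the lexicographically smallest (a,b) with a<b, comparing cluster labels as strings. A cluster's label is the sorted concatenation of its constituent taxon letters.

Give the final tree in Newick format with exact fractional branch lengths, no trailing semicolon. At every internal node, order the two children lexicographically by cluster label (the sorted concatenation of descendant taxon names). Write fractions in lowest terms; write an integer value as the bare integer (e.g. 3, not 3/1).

1. join H+J (d=3) ⇒ HJ; edges |H|=3/2, |J|=3/2
  updated: d(B,HJ)=33/2, d(HJ,U)=29/2
2. join HJ+U (d=29/2) ⇒ HJU; edges |HJ|=23/4, |U|=29/4
  updated: d(B,HJU)=17
3. join B+HJU (d=17) ⇒ BHJU; edges |B|=17/2, |HJU|=5/4
final tree: (B:17/2,((H:3/2,J:3/2):23/4,U:29/4):5/4)
total length: 103/4

(B:17/2,((H:3/2,J:3/2):23/4,U:29/4):5/4)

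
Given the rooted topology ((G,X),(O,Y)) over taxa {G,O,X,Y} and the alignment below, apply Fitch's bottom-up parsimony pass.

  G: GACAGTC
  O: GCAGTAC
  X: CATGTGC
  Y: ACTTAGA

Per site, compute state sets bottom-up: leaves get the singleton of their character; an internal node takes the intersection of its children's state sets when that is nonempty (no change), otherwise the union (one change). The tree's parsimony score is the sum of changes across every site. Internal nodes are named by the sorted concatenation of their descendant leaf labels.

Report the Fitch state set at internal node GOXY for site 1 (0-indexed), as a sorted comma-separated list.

[col 0] GX: children G:{G}, X:{C} ∪→ {C,G}; cost 1
[col 0] OY: children O:{G}, Y:{A} ∪→ {A,G}; cost 1
[col 0] GOXY: children GX:{C,G}, OY:{A,G} ∩→ {G}; cost 0
[col 1] GX: children G:{A}, X:{A} ∩→ {A}; cost 0
[col 1] OY: children O:{C}, Y:{C} ∩→ {C}; cost 0
[col 1] GOXY: children GX:{A}, OY:{C} ∪→ {A,C}; cost 1
[col 2] GX: children G:{C}, X:{T} ∪→ {C,T}; cost 1
[col 2] OY: children O:{A}, Y:{T} ∪→ {A,T}; cost 1
[col 2] GOXY: children GX:{C,T}, OY:{A,T} ∩→ {T}; cost 0
[col 3] GX: children G:{A}, X:{G} ∪→ {A,G}; cost 1
[col 3] OY: children O:{G}, Y:{T} ∪→ {G,T}; cost 1
[col 3] GOXY: children GX:{A,G}, OY:{G,T} ∩→ {G}; cost 0
[col 4] GX: children G:{G}, X:{T} ∪→ {G,T}; cost 1
[col 4] OY: children O:{T}, Y:{A} ∪→ {A,T}; cost 1
[col 4] GOXY: children GX:{G,T}, OY:{A,T} ∩→ {T}; cost 0
[col 5] GX: children G:{T}, X:{G} ∪→ {G,T}; cost 1
[col 5] OY: children O:{A}, Y:{G} ∪→ {A,G}; cost 1
[col 5] GOXY: children GX:{G,T}, OY:{A,G} ∩→ {G}; cost 0
[col 6] GX: children G:{C}, X:{C} ∩→ {C}; cost 0
[col 6] OY: children O:{C}, Y:{A} ∪→ {A,C}; cost 1
[col 6] GOXY: children GX:{C}, OY:{A,C} ∩→ {C}; cost 0
per-site changes: [2, 1, 2, 2, 2, 2, 1]; total = 12

A,C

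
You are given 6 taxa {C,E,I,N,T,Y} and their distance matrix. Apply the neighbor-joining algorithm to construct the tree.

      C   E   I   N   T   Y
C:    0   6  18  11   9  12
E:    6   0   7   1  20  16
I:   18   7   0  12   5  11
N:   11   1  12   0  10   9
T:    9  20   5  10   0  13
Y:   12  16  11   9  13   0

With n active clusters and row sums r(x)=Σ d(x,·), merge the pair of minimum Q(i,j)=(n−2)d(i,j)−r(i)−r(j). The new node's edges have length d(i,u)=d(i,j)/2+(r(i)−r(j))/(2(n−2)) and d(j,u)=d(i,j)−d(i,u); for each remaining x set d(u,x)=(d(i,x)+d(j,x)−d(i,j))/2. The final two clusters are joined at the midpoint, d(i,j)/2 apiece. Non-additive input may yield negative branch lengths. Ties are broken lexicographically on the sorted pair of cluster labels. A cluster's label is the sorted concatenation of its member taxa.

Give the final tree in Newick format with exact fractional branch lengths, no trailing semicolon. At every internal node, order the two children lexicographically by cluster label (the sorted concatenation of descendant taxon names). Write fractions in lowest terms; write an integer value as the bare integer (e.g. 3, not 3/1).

iteration 1: select I,T (d=5, Q=-90); attach at lengths (2, 3); label the merged cluster IT
  updated: d(C,IT)=11, d(E,IT)=11, d(IT,N)=17/2, d(IT,Y)=19/2
iteration 2: select E,N (d=1, Q=-121/2); attach at lengths (5/4, -1/4); label the merged cluster EN
  updated: d(C,EN)=8, d(EN,IT)=37/4, d(EN,Y)=12
iteration 3: select C,EN (d=8, Q=-177/4); attach at lengths (71/16, 57/16); label the merged cluster CEN
  updated: d(CEN,IT)=49/8, d(CEN,Y)=8
iteration 4: select CEN,IT (d=49/8, Q=-189/8); attach at lengths (37/16, 61/16); label the merged cluster CEINT
  updated: d(CEINT,Y)=91/16
iteration 5: select CEINT,Y (d=91/16); attach at lengths (91/32, 91/32); label the merged cluster CEINTY
final tree: (((C:71/16,(E:5/4,N:-1/4):57/16):37/16,(I:2,T:3):61/16):91/32,Y:91/32)
total length: 413/16

(((C:71/16,(E:5/4,N:-1/4):57/16):37/16,(I:2,T:3):61/16):91/32,Y:91/32)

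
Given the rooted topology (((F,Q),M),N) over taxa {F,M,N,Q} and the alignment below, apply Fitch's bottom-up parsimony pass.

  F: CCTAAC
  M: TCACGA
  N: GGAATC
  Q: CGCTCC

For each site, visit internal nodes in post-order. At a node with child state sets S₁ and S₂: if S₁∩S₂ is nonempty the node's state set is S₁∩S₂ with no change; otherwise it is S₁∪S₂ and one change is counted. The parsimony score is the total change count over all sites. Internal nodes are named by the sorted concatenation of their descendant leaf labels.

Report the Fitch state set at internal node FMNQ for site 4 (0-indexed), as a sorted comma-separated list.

FQ@0: {C} ∩ {C} = {C} (intersection, +0)
FMQ@0: {C} ∪ {T} = {C,T} (union, +1)
FMNQ@0: {C,T} ∪ {G} = {C,G,T} (union, +1)
FQ@1: {C} ∪ {G} = {C,G} (union, +1)
FMQ@1: {C,G} ∩ {C} = {C} (intersection, +0)
FMNQ@1: {C} ∪ {G} = {C,G} (union, +1)
FQ@2: {T} ∪ {C} = {C,T} (union, +1)
FMQ@2: {C,T} ∪ {A} = {A,C,T} (union, +1)
FMNQ@2: {A,C,T} ∩ {A} = {A} (intersection, +0)
FQ@3: {A} ∪ {T} = {A,T} (union, +1)
FMQ@3: {A,T} ∪ {C} = {A,C,T} (union, +1)
FMNQ@3: {A,C,T} ∩ {A} = {A} (intersection, +0)
FQ@4: {A} ∪ {C} = {A,C} (union, +1)
FMQ@4: {A,C} ∪ {G} = {A,C,G} (union, +1)
FMNQ@4: {A,C,G} ∪ {T} = {A,C,G,T} (union, +1)
FQ@5: {C} ∩ {C} = {C} (intersection, +0)
FMQ@5: {C} ∪ {A} = {A,C} (union, +1)
FMNQ@5: {A,C} ∩ {C} = {C} (intersection, +0)
per-site changes: [2, 2, 2, 2, 3, 1]; total = 12

A,C,G,T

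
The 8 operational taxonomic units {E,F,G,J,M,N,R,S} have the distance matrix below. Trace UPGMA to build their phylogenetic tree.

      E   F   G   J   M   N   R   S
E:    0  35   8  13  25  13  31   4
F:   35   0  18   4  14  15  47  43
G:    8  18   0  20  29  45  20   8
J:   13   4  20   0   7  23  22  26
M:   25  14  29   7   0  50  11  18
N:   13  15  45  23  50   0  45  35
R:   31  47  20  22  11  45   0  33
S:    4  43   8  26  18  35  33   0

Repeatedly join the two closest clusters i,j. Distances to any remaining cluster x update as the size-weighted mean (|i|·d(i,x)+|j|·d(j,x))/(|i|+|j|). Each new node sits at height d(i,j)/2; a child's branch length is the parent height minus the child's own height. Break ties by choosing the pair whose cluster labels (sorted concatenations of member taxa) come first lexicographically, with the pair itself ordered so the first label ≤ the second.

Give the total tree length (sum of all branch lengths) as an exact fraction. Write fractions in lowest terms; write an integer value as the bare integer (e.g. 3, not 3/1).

1. join E+S (d=4) ⇒ ES; edges |E|=2, |S|=2
  updated: d(ES,F)=39, d(ES,G)=8, d(ES,J)=39/2, d(ES,M)=43/2, d(ES,N)=24, d(ES,R)=32
2. join F+J (d=4) ⇒ FJ; edges |F|=2, |J|=2
  updated: d(ES,FJ)=117/4, d(FJ,G)=19, d(FJ,M)=21/2, d(FJ,N)=19, d(FJ,R)=69/2
3. join ES+G (d=8) ⇒ EGS; edges |ES|=2, |G|=4
  updated: d(EGS,FJ)=155/6, d(EGS,M)=24, d(EGS,N)=31, d(EGS,R)=28
4. join FJ+M (d=21/2) ⇒ FJM; edges |FJ|=13/4, |M|=21/4
  updated: d(EGS,FJM)=227/9, d(FJM,N)=88/3, d(FJM,R)=80/3
5. join EGS+FJM (d=227/9) ⇒ EFGJMS; edges |EGS|=155/18, |FJM|=265/36
  updated: d(EFGJMS,N)=181/6, d(EFGJMS,R)=82/3
6. join EFGJMS+R (d=82/3) ⇒ EFGJMRS; edges |EFGJMS|=19/18, |R|=41/3
  updated: d(EFGJMRS,N)=226/7
7. join EFGJMRS+N (d=226/7) ⇒ EFGJMNRS; edges |EFGJMRS|=52/21, |N|=113/7
final tree: (((((E:2,S:2):2,G:4):155/18,((F:2,J:2):13/4,M:21/4):265/36):19/18,R:41/3):52/21,N:113/7)
total length: 18097/252

18097/252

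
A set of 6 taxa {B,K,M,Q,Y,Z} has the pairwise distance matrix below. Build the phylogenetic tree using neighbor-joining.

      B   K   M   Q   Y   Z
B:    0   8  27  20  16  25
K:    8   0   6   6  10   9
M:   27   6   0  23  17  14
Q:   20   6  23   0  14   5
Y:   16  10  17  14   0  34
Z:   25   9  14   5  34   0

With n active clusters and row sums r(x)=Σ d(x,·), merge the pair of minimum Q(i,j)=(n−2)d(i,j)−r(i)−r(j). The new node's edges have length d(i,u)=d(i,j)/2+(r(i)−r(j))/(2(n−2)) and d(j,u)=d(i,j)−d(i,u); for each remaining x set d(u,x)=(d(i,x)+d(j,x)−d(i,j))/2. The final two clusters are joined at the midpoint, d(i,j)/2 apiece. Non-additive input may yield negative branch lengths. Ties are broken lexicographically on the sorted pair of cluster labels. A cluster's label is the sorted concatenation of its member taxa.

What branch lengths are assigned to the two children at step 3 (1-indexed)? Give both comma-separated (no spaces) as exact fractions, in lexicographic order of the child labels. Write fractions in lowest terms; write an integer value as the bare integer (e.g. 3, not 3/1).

iteration 1: select Q,Z (d=5, Q=-135); attach at lengths (1/8, 39/8); label the merged cluster QZ
  updated: d(B,QZ)=20, d(K,QZ)=5, d(M,QZ)=16, d(QZ,Y)=43/2
iteration 2: select B,Y (d=16, Q=-175/2); attach at lengths (109/12, 83/12); label the merged cluster BY
  updated: d(BY,K)=1, d(BY,M)=14, d(BY,QZ)=51/4
iteration 3: select BY,K (d=1, Q=-151/4); attach at lengths (71/16, -55/16); label the merged cluster BKY
  updated: d(BKY,M)=19/2, d(BKY,QZ)=67/8
iteration 4: select BKY,M (d=19/2, Q=-271/8); attach at lengths (15/16, 137/16); label the merged cluster BKMY
  updated: d(BKMY,QZ)=119/16
iteration 5: select BKMY,QZ (d=119/16); attach at lengths (119/32, 119/32); label the merged cluster BKMQYZ
final tree: ((((B:109/12,Y:83/12):71/16,K:-55/16):15/16,M:137/16):119/32,(Q:1/8,Z:39/8):119/32)
total length: 623/16

71/16,-55/16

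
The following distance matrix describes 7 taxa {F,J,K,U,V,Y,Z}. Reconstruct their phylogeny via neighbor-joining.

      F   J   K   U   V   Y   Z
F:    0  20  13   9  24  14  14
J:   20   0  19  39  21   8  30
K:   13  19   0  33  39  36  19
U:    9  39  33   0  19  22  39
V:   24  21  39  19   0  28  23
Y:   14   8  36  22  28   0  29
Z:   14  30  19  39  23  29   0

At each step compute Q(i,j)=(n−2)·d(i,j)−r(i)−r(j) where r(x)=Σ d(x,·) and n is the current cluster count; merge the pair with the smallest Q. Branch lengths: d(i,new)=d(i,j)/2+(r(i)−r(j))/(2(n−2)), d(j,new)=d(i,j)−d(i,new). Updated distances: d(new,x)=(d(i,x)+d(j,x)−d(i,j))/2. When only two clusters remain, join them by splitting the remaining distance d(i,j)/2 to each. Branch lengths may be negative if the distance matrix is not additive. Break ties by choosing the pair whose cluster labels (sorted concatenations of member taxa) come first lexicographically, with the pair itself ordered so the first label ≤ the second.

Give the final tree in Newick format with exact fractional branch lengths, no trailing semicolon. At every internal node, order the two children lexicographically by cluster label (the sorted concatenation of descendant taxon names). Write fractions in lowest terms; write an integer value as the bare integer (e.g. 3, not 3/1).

(((F:-3/8,(K:59/6,Z:55/6):35/8):27/8,(J:4,Y:4):69/8):43/16,(U:77/8,V:75/8):43/16)

iteration 1: select J,Y (d=8, Q=-234); attach at lengths (4, 4); label the merged cluster JY
  updated: d(F,JY)=13, d(JY,K)=47/2, d(JY,U)=53/2, d(JY,V)=41/2, d(JY,Z)=51/2
iteration 2: select U,V (d=19, Q=-176); attach at lengths (77/8, 75/8); label the merged cluster UV
  updated: d(F,UV)=7, d(JY,UV)=14, d(K,UV)=53/2, d(UV,Z)=43/2
iteration 3: select K,Z (d=19, Q=-105); attach at lengths (59/6, 55/6); label the merged cluster KZ
  updated: d(F,KZ)=4, d(JY,KZ)=15, d(KZ,UV)=29/2
iteration 4: select F,KZ (d=4, Q=-99/2); attach at lengths (-3/8, 35/8); label the merged cluster FKZ
  updated: d(FKZ,JY)=12, d(FKZ,UV)=35/4
iteration 5: select FKZ,JY (d=12, Q=-139/4); attach at lengths (27/8, 69/8); label the merged cluster FJKYZ
  updated: d(FJKYZ,UV)=43/8
iteration 6: select FJKYZ,UV (d=43/8); attach at lengths (43/16, 43/16); label the merged cluster FJKUVYZ
final tree: (((F:-3/8,(K:59/6,Z:55/6):35/8):27/8,(J:4,Y:4):69/8):43/16,(U:77/8,V:75/8):43/16)
total length: 539/8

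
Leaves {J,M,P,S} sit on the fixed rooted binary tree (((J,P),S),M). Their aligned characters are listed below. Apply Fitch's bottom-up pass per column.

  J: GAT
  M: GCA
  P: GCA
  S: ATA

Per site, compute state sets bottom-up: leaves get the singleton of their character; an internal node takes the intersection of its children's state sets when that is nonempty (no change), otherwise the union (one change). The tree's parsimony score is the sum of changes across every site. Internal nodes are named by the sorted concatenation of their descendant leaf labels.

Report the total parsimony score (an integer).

4

JP@0: {G} ∩ {G} = {G} (intersection, +0)
JPS@0: {G} ∪ {A} = {A,G} (union, +1)
JMPS@0: {A,G} ∩ {G} = {G} (intersection, +0)
JP@1: {A} ∪ {C} = {A,C} (union, +1)
JPS@1: {A,C} ∪ {T} = {A,C,T} (union, +1)
JMPS@1: {A,C,T} ∩ {C} = {C} (intersection, +0)
JP@2: {T} ∪ {A} = {A,T} (union, +1)
JPS@2: {A,T} ∩ {A} = {A} (intersection, +0)
JMPS@2: {A} ∩ {A} = {A} (intersection, +0)
per-site changes: [1, 2, 1]; total = 4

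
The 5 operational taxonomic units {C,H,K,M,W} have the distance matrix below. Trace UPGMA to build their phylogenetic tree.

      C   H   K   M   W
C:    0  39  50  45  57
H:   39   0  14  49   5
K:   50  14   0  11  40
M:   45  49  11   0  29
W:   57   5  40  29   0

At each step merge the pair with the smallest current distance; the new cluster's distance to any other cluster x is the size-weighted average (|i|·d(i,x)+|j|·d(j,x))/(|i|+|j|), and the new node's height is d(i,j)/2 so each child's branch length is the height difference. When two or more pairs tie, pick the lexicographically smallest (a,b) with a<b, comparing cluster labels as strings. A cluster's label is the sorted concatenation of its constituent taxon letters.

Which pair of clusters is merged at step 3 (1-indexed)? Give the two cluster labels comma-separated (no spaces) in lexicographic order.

HW,KM

1. join H+W (d=5) ⇒ HW; edges |H|=5/2, |W|=5/2
  updated: d(C,HW)=48, d(HW,K)=27, d(HW,M)=39
2. join K+M (d=11) ⇒ KM; edges |K|=11/2, |M|=11/2
  updated: d(C,KM)=95/2, d(HW,KM)=33
3. join HW+KM (d=33) ⇒ HKMW; edges |HW|=14, |KM|=11
  updated: d(C,HKMW)=191/4
4. join C+HKMW (d=191/4) ⇒ CHKMW; edges |C|=191/8, |HKMW|=59/8
final tree: (C:191/8,((H:5/2,W:5/2):14,(K:11/2,M:11/2):11):59/8)
total length: 289/4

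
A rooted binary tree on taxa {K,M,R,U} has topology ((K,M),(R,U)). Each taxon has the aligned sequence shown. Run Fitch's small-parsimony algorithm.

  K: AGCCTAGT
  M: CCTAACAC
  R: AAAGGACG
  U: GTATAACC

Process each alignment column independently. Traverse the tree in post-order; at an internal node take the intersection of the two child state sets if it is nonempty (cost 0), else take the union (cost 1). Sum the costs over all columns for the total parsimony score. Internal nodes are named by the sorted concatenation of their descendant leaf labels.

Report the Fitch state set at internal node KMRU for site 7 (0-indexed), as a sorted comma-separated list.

KM@0: {A} ∪ {C} = {A,C} (union, +1)
RU@0: {A} ∪ {G} = {A,G} (union, +1)
KMRU@0: {A,C} ∩ {A,G} = {A} (intersection, +0)
KM@1: {G} ∪ {C} = {C,G} (union, +1)
RU@1: {A} ∪ {T} = {A,T} (union, +1)
KMRU@1: {C,G} ∪ {A,T} = {A,C,G,T} (union, +1)
KM@2: {C} ∪ {T} = {C,T} (union, +1)
RU@2: {A} ∩ {A} = {A} (intersection, +0)
KMRU@2: {C,T} ∪ {A} = {A,C,T} (union, +1)
KM@3: {C} ∪ {A} = {A,C} (union, +1)
RU@3: {G} ∪ {T} = {G,T} (union, +1)
KMRU@3: {A,C} ∪ {G,T} = {A,C,G,T} (union, +1)
KM@4: {T} ∪ {A} = {A,T} (union, +1)
RU@4: {G} ∪ {A} = {A,G} (union, +1)
KMRU@4: {A,T} ∩ {A,G} = {A} (intersection, +0)
KM@5: {A} ∪ {C} = {A,C} (union, +1)
RU@5: {A} ∩ {A} = {A} (intersection, +0)
KMRU@5: {A,C} ∩ {A} = {A} (intersection, +0)
KM@6: {G} ∪ {A} = {A,G} (union, +1)
RU@6: {C} ∩ {C} = {C} (intersection, +0)
KMRU@6: {A,G} ∪ {C} = {A,C,G} (union, +1)
KM@7: {T} ∪ {C} = {C,T} (union, +1)
RU@7: {G} ∪ {C} = {C,G} (union, +1)
KMRU@7: {C,T} ∩ {C,G} = {C} (intersection, +0)
per-site changes: [2, 3, 2, 3, 2, 1, 2, 2]; total = 17

C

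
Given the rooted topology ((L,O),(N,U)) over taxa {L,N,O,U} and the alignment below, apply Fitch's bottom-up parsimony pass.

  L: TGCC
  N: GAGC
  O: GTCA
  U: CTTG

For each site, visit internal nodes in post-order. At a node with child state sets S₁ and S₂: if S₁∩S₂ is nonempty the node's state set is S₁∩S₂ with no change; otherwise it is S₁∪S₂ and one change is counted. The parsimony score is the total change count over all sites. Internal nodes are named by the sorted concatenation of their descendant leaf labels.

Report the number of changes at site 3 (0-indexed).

site 0, node LO: L={T} ∪ O={G} → {G,T} (+1)
site 0, node NU: N={G} ∪ U={C} → {C,G} (+1)
site 0, node LNOU: LO={G,T} ∩ NU={C,G} → {G} (+0)
site 1, node LO: L={G} ∪ O={T} → {G,T} (+1)
site 1, node NU: N={A} ∪ U={T} → {A,T} (+1)
site 1, node LNOU: LO={G,T} ∩ NU={A,T} → {T} (+0)
site 2, node LO: L={C} ∩ O={C} → {C} (+0)
site 2, node NU: N={G} ∪ U={T} → {G,T} (+1)
site 2, node LNOU: LO={C} ∪ NU={G,T} → {C,G,T} (+1)
site 3, node LO: L={C} ∪ O={A} → {A,C} (+1)
site 3, node NU: N={C} ∪ U={G} → {C,G} (+1)
site 3, node LNOU: LO={A,C} ∩ NU={C,G} → {C} (+0)
per-site changes: [2, 2, 2, 2]; total = 8

2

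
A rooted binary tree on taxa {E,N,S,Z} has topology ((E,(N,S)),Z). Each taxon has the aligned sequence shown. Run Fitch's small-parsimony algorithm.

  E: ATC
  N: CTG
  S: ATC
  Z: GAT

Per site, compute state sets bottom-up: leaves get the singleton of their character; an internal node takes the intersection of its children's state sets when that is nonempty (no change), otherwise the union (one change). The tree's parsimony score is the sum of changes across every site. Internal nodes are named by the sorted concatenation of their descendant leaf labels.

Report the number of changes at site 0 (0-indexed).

2

site 0, node NS: N={C} ∪ S={A} → {A,C} (+1)
site 0, node ENS: E={A} ∩ NS={A,C} → {A} (+0)
site 0, node ENSZ: ENS={A} ∪ Z={G} → {A,G} (+1)
site 1, node NS: N={T} ∩ S={T} → {T} (+0)
site 1, node ENS: E={T} ∩ NS={T} → {T} (+0)
site 1, node ENSZ: ENS={T} ∪ Z={A} → {A,T} (+1)
site 2, node NS: N={G} ∪ S={C} → {C,G} (+1)
site 2, node ENS: E={C} ∩ NS={C,G} → {C} (+0)
site 2, node ENSZ: ENS={C} ∪ Z={T} → {C,T} (+1)
per-site changes: [2, 1, 2]; total = 5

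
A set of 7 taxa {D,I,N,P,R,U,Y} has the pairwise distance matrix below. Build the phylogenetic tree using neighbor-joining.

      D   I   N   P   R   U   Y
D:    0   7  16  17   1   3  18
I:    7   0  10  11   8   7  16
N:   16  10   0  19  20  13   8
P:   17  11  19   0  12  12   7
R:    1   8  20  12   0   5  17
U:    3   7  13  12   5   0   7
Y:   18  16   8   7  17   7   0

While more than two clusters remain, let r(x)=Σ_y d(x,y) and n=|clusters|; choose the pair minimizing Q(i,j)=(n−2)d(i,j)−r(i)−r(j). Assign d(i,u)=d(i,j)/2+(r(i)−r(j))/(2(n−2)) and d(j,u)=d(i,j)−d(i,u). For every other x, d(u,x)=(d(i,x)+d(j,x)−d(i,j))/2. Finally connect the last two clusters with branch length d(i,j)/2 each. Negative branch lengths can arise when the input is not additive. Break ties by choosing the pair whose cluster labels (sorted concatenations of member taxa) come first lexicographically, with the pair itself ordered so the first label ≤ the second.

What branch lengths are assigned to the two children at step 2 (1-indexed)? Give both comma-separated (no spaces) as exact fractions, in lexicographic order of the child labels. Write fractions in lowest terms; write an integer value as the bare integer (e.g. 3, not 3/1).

1. join D+R (d=1, Q=-120) ⇒ DR; edges |D|=2/5, |R|=3/5
  updated: d(DR,I)=7, d(DR,N)=35/2, d(DR,P)=14, d(DR,U)=7/2, d(DR,Y)=17
2. join N+Y (d=8, Q=-181/2) ⇒ NY; edges |N|=89/16, |Y|=39/16
  updated: d(DR,NY)=53/4, d(I,NY)=9, d(NY,P)=9, d(NY,U)=6
3. join NY+P (d=9, Q=-225/4) ⇒ NPY; edges |NY|=73/24, |P|=143/24
  updated: d(DR,NPY)=73/8, d(I,NPY)=11/2, d(NPY,U)=9/2
4. join DR+U (d=7/2, Q=-221/8) ⇒ DRU; edges |DR|=93/32, |U|=19/32
  updated: d(DRU,I)=21/4, d(DRU,NPY)=81/16
5. join DRU+I (d=21/4, Q=-253/16) ⇒ DIRU; edges |DRU|=77/32, |I|=91/32
  updated: d(DIRU,NPY)=85/32
6. join DIRU+NPY (d=85/32) ⇒ DINPRUY; edges |DIRU|=85/64, |NPY|=85/64
final tree: ((((D:2/5,R:3/5):93/32,U:19/32):77/32,I:91/32):85/64,((N:89/16,Y:39/16):73/24,P:143/24):85/64)
total length: 941/32

89/16,39/16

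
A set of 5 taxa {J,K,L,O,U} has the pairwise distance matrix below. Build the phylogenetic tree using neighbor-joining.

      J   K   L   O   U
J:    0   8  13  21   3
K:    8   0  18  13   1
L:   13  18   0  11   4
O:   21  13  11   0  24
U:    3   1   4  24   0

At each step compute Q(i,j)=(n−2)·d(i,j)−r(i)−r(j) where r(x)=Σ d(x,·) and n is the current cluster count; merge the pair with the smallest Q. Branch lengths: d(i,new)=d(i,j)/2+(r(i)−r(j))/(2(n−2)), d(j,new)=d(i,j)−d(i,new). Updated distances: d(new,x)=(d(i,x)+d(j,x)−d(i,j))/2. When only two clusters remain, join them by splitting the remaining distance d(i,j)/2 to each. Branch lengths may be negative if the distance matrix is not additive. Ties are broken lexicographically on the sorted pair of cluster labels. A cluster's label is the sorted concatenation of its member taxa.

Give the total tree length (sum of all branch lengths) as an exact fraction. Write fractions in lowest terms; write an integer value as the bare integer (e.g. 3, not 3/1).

197/8

1. join L+O (d=11, Q=-82) ⇒ LO; edges |L|=5/3, |O|=28/3
  updated: d(J,LO)=23/2, d(K,LO)=10, d(LO,U)=17/2
2. join J+LO (d=23/2, Q=-59/2) ⇒ JLO; edges |J|=31/8, |LO|=61/8
  updated: d(JLO,K)=13/4, d(JLO,U)=0
3. join JLO+K (d=13/4, Q=-17/4) ⇒ JKLO; edges |JLO|=9/8, |K|=17/8
  updated: d(JKLO,U)=-9/8
4. join JKLO+U (d=-9/8) ⇒ JKLOU; edges |JKLO|=-9/16, |U|=-9/16
final tree: (((J:31/8,(L:5/3,O:28/3):61/8):9/8,K:17/8):-9/16,U:-9/16)
total length: 197/8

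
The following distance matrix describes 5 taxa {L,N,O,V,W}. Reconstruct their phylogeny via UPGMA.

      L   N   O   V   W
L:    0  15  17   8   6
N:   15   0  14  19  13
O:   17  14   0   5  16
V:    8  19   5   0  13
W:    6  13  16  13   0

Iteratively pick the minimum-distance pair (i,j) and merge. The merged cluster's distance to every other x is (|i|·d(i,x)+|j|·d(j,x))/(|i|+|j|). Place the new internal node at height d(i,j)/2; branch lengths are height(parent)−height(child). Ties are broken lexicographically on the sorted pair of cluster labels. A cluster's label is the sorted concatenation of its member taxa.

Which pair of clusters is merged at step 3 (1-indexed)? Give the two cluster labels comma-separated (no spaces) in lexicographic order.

step 1: merge (O,V) at d=5; branch lengths O→5/2, V→5/2; new cluster OV
  updated: d(L,OV)=25/2, d(N,OV)=33/2, d(OV,W)=29/2
step 2: merge (L,W) at d=6; branch lengths L→3, W→3; new cluster LW
  updated: d(LW,N)=14, d(LW,OV)=27/2
step 3: merge (LW,OV) at d=27/2; branch lengths LW→15/4, OV→17/4; new cluster LOVW
  updated: d(LOVW,N)=61/4
step 4: merge (LOVW,N) at d=61/4; branch lengths LOVW→7/8, N→61/8; new cluster LNOVW
final tree: (((L:3,W:3):15/4,(O:5/2,V:5/2):17/4):7/8,N:61/8)
total length: 55/2

LW,OV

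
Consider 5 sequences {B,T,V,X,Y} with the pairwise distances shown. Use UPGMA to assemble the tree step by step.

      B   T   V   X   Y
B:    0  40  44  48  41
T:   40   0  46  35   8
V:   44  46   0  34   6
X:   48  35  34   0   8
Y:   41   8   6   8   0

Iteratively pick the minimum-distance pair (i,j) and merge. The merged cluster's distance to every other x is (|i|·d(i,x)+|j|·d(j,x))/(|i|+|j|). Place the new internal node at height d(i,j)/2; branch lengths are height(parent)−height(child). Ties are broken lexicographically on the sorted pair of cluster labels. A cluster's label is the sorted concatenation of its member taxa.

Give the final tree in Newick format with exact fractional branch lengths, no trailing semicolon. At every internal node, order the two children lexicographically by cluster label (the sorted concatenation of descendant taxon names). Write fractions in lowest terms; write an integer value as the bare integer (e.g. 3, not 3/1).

1. join V+Y (d=6) ⇒ VY; edges |V|=3, |Y|=3
  updated: d(B,VY)=85/2, d(T,VY)=27, d(VY,X)=21
2. join VY+X (d=21) ⇒ VXY; edges |VY|=15/2, |X|=21/2
  updated: d(B,VXY)=133/3, d(T,VXY)=89/3
3. join T+VXY (d=89/3) ⇒ TVXY; edges |T|=89/6, |VXY|=13/3
  updated: d(B,TVXY)=173/4
4. join B+TVXY (d=173/4) ⇒ BTVXY; edges |B|=173/8, |TVXY|=163/24
final tree: (B:173/8,(T:89/6,((V:3,Y:3):15/2,X:21/2):13/3):163/24)
total length: 859/12

(B:173/8,(T:89/6,((V:3,Y:3):15/2,X:21/2):13/3):163/24)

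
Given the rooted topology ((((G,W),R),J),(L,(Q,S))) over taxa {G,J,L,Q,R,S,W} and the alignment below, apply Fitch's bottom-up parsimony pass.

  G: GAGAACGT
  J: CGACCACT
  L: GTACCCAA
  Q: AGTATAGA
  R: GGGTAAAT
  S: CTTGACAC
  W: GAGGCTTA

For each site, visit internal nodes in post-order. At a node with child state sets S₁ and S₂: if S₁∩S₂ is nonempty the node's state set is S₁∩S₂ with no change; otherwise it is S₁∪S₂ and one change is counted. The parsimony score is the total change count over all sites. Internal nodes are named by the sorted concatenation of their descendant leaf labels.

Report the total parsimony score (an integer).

GW@0: {G} ∩ {G} = {G} (intersection, +0)
GRW@0: {G} ∩ {G} = {G} (intersection, +0)
GJRW@0: {G} ∪ {C} = {C,G} (union, +1)
QS@0: {A} ∪ {C} = {A,C} (union, +1)
LQS@0: {G} ∪ {A,C} = {A,C,G} (union, +1)
GJLQRSW@0: {C,G} ∩ {A,C,G} = {C,G} (intersection, +0)
GW@1: {A} ∩ {A} = {A} (intersection, +0)
GRW@1: {A} ∪ {G} = {A,G} (union, +1)
GJRW@1: {A,G} ∩ {G} = {G} (intersection, +0)
QS@1: {G} ∪ {T} = {G,T} (union, +1)
LQS@1: {T} ∩ {G,T} = {T} (intersection, +0)
GJLQRSW@1: {G} ∪ {T} = {G,T} (union, +1)
GW@2: {G} ∩ {G} = {G} (intersection, +0)
GRW@2: {G} ∩ {G} = {G} (intersection, +0)
GJRW@2: {G} ∪ {A} = {A,G} (union, +1)
QS@2: {T} ∩ {T} = {T} (intersection, +0)
LQS@2: {A} ∪ {T} = {A,T} (union, +1)
GJLQRSW@2: {A,G} ∩ {A,T} = {A} (intersection, +0)
GW@3: {A} ∪ {G} = {A,G} (union, +1)
GRW@3: {A,G} ∪ {T} = {A,G,T} (union, +1)
GJRW@3: {A,G,T} ∪ {C} = {A,C,G,T} (union, +1)
QS@3: {A} ∪ {G} = {A,G} (union, +1)
LQS@3: {C} ∪ {A,G} = {A,C,G} (union, +1)
GJLQRSW@3: {A,C,G,T} ∩ {A,C,G} = {A,C,G} (intersection, +0)
GW@4: {A} ∪ {C} = {A,C} (union, +1)
GRW@4: {A,C} ∩ {A} = {A} (intersection, +0)
GJRW@4: {A} ∪ {C} = {A,C} (union, +1)
QS@4: {T} ∪ {A} = {A,T} (union, +1)
LQS@4: {C} ∪ {A,T} = {A,C,T} (union, +1)
GJLQRSW@4: {A,C} ∩ {A,C,T} = {A,C} (intersection, +0)
GW@5: {C} ∪ {T} = {C,T} (union, +1)
GRW@5: {C,T} ∪ {A} = {A,C,T} (union, +1)
GJRW@5: {A,C,T} ∩ {A} = {A} (intersection, +0)
QS@5: {A} ∪ {C} = {A,C} (union, +1)
LQS@5: {C} ∩ {A,C} = {C} (intersection, +0)
GJLQRSW@5: {A} ∪ {C} = {A,C} (union, +1)
GW@6: {G} ∪ {T} = {G,T} (union, +1)
GRW@6: {G,T} ∪ {A} = {A,G,T} (union, +1)
GJRW@6: {A,G,T} ∪ {C} = {A,C,G,T} (union, +1)
QS@6: {G} ∪ {A} = {A,G} (union, +1)
LQS@6: {A} ∩ {A,G} = {A} (intersection, +0)
GJLQRSW@6: {A,C,G,T} ∩ {A} = {A} (intersection, +0)
GW@7: {T} ∪ {A} = {A,T} (union, +1)
GRW@7: {A,T} ∩ {T} = {T} (intersection, +0)
GJRW@7: {T} ∩ {T} = {T} (intersection, +0)
QS@7: {A} ∪ {C} = {A,C} (union, +1)
LQS@7: {A} ∩ {A,C} = {A} (intersection, +0)
GJLQRSW@7: {T} ∪ {A} = {A,T} (union, +1)
per-site changes: [3, 3, 2, 5, 4, 4, 4, 3]; total = 28

28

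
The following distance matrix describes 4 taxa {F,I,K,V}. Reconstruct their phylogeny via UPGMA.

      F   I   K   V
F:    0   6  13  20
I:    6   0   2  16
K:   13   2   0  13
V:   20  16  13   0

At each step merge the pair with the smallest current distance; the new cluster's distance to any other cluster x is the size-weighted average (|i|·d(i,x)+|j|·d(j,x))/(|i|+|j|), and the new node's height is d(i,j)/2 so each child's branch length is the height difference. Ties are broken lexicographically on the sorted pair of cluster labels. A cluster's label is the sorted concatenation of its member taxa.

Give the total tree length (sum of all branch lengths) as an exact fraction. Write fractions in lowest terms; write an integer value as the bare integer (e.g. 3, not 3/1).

iteration 1: select I,K (d=2); attach at lengths (1, 1); label the merged cluster IK
  updated: d(F,IK)=19/2, d(IK,V)=29/2
iteration 2: select F,IK (d=19/2); attach at lengths (19/4, 15/4); label the merged cluster FIK
  updated: d(FIK,V)=49/3
iteration 3: select FIK,V (d=49/3); attach at lengths (41/12, 49/6); label the merged cluster FIKV
final tree: ((F:19/4,(I:1,K:1):15/4):41/12,V:49/6)
total length: 265/12

265/12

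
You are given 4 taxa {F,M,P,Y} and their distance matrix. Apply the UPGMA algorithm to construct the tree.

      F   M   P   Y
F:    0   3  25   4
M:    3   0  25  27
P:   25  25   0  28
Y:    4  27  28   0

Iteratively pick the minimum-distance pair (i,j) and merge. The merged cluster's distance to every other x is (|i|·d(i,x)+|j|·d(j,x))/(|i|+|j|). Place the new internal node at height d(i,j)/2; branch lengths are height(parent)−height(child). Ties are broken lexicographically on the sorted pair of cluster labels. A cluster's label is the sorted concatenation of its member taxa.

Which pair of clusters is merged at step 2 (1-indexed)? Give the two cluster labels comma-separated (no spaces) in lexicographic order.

FM,Y

1. join F+M (d=3) ⇒ FM; edges |F|=3/2, |M|=3/2
  updated: d(FM,P)=25, d(FM,Y)=31/2
2. join FM+Y (d=31/2) ⇒ FMY; edges |FM|=25/4, |Y|=31/4
  updated: d(FMY,P)=26
3. join FMY+P (d=26) ⇒ FMPY; edges |FMY|=21/4, |P|=13
final tree: (((F:3/2,M:3/2):25/4,Y:31/4):21/4,P:13)
total length: 141/4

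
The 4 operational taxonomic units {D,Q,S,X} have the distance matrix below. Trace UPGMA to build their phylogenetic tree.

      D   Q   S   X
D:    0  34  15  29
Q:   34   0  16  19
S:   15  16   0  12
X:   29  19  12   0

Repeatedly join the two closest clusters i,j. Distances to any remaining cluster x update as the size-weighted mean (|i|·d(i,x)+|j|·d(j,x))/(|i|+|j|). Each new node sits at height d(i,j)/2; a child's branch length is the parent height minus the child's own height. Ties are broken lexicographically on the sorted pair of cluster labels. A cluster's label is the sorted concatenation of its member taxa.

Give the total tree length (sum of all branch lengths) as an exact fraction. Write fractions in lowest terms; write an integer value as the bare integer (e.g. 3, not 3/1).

163/4

iteration 1: select S,X (d=12); attach at lengths (6, 6); label the merged cluster SX
  updated: d(D,SX)=22, d(Q,SX)=35/2
iteration 2: select Q,SX (d=35/2); attach at lengths (35/4, 11/4); label the merged cluster QSX
  updated: d(D,QSX)=26
iteration 3: select D,QSX (d=26); attach at lengths (13, 17/4); label the merged cluster DQSX
final tree: (D:13,(Q:35/4,(S:6,X:6):11/4):17/4)
total length: 163/4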